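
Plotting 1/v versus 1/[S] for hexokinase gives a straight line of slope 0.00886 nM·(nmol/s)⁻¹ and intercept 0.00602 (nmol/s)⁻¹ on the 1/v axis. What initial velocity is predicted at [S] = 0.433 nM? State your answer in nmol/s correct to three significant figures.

37.8 nmol/s

The y-intercept is 1/Vmax, so Vmax = 1/0.00602 = 166 nmol/s.
The slope is Km/Vmax, so Km = 0.00886 × 166 = 1.47 nM.
Then v = 166 × 0.433/(1.47 + 0.433) = 37.8 nmol/s.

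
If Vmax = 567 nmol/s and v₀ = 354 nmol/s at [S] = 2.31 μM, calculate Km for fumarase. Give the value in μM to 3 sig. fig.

From v = Vmax[S]/(Km+[S]), Km = [S](Vmax − v)/v.
Km = 2.31 × (567 − 354) / 354 = 492.0/354 = 1.39 μM.

1.39 μM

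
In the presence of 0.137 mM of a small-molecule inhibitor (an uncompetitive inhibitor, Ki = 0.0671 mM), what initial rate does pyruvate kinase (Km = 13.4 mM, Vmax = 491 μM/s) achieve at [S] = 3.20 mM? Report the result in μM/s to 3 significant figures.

67.9 μM/s

With α = 1 + [I]/Ki = 1 + 0.137/0.0671 = 3.042, the uncompetitive rate law is v = (Vmax/α)·[S] / (Km/α + [S]).
v = (491/3.042)×3.20 / (13.4/3.042 + 3.20) = 516.5/7.605 = 67.9 μM/s.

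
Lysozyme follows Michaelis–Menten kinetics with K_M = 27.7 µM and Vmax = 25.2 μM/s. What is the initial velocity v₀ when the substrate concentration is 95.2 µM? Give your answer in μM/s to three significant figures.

v = Vmax·[S]/(Km + [S]) = 25.2 × 95.2 / (27.7 + 95.2)
  = 2399 / 122.9 = 19.5 μM/s.

19.5 μM/s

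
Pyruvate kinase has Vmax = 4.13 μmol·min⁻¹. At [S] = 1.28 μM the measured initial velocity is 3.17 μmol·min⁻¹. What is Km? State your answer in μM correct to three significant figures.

0.388 μM

From v = Vmax[S]/(Km+[S]), Km = [S](Vmax − v)/v.
Km = 1.28 × (4.13 − 3.17) / 3.17 = 1.229/3.17 = 0.388 μM.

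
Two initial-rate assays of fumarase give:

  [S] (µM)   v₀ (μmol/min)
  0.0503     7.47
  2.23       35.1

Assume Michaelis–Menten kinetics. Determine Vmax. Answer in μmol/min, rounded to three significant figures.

38.4 μmol/min

From v = Vmax[S]/(Km+[S]), each point gives Vmax = v(Km+[S])/[S].
Equating: 7.47(Km+0.0503)/0.0503 = 35.1(Km+2.23)/2.23.
148.5·Km + 7.47 = 15.74·Km + 35.1, so (148.5 − 15.74)·Km = 35.1 − 7.47.
Km = 27.63/132.8 = 0.208 µM; then Vmax = 7.47(0.208+0.0503)/0.0503 = 38.4 μmol/min.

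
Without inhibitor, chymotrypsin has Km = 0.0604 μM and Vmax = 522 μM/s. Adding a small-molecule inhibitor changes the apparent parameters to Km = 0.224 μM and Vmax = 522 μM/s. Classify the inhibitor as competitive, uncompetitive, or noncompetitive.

Km increases (0.0604 → 0.224 μM) while Vmax is unchanged — the hallmark of competitive inhibition.

competitive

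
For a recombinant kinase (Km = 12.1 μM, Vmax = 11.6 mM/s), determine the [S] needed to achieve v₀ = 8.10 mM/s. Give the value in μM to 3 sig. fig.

28.0 μM

The required fractional saturation is v/Vmax = 8.10/11.6 = 0.6983.
Then [S]/(Km+[S]) = 0.6983 ⇒ [S] = 12.1 × 0.6983/(1 − 0.6983) = 28.0 μM.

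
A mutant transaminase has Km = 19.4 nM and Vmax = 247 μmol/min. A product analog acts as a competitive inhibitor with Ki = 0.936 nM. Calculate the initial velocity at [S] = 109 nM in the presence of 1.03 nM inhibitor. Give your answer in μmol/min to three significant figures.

180 μmol/min

With α = 1 + [I]/Ki = 1 + 1.03/0.936 = 2.100, the competitive rate law is v = Vmax[S] / (αKm + [S]).
v = 247×109 / (2.100×19.4 + 109) = 26920/149.7 = 180 μmol/min.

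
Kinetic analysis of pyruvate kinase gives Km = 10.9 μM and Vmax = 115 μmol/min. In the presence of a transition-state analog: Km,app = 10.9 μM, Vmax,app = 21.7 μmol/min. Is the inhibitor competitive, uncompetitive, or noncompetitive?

noncompetitive

Vmax decreases (115 → 21.7 μmol/min) while Km is unchanged — pure noncompetitive inhibition.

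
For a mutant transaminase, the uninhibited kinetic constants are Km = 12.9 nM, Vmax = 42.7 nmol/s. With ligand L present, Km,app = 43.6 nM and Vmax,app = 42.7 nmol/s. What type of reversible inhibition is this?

Km increases (12.9 → 43.6 nM) while Vmax is unchanged — the hallmark of competitive inhibition.

competitive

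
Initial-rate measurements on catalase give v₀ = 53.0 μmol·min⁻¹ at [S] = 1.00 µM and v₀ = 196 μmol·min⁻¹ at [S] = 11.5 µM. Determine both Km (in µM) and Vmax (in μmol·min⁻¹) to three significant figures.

Km = 3.98 µM; Vmax = 264 μmol·min⁻¹

From v = Vmax[S]/(Km+[S]), each point gives Vmax = v(Km+[S])/[S].
Equating: 53.0(Km+1.00)/1.00 = 196(Km+11.5)/11.5.
53.00·Km + 53.0 = 17.04·Km + 196, so (53.00 − 17.04)·Km = 196 − 53.0.
Km = 143.0/35.96 = 3.98 µM; then Vmax = 53.0(3.98+1.00)/1.00 = 264 μmol·min⁻¹.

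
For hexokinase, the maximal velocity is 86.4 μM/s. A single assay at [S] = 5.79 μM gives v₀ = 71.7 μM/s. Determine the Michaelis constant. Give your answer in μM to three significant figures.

1.19 μM

v/Vmax = 71.7/86.4 = 0.8299 = [S]/(Km+[S]).
So Km + [S] = [S]/0.8299 = 6.977 μM, giving Km = 6.977 − 5.79 = 1.19 μM.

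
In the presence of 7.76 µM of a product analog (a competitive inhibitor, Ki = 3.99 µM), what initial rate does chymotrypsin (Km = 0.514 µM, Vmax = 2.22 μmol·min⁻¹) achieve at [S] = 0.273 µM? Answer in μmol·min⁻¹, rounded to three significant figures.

0.339 μmol·min⁻¹

With α = 1 + [I]/Ki = 1 + 7.76/3.99 = 2.945, the competitive rate law is v = Vmax[S] / (αKm + [S]).
v = 2.22×0.273 / (2.945×0.514 + 0.273) = 0.6061/1.787 = 0.339 μmol·min⁻¹.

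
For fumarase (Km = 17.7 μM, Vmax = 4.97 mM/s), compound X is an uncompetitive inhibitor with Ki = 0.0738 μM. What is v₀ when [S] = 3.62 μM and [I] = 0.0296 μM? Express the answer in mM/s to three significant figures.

0.790 mM/s

With α = 1 + [I]/Ki = 1 + 0.0296/0.0738 = 1.401, the uncompetitive rate law is v = (Vmax/α)·[S] / (Km/α + [S]).
v = (4.97/1.401)×3.62 / (17.7/1.401 + 3.62) = 12.84/16.25 = 0.790 mM/s.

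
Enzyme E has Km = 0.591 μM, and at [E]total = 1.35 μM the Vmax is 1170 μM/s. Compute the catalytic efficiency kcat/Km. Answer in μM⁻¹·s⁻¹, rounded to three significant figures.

1470 μM⁻¹·s⁻¹

kcat = Vmax/[E]total = 1170/1.35 = 867 s⁻¹.
kcat/Km = 867/0.591 = 1470 μM⁻¹·s⁻¹.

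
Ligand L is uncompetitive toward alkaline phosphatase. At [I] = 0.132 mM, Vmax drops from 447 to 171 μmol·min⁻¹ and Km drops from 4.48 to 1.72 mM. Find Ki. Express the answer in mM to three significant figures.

Uncompetitive: Vmax,app = Vmax/α (and Km,app = Km/α) with α = 1 + [I]/Ki.
α = Vmax/Vmax,app = 447/171 = 2.614.
Ki = [I]/(α − 1) = 0.132/1.614 = 0.0818 mM.

0.0818 mM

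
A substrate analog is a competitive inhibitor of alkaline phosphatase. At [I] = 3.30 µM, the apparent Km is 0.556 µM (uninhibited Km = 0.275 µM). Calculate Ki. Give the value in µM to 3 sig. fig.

Competitive: Km,app = α·Km with α = 1 + [I]/Ki.
α = Km,app/Km = 0.556/0.275 = 2.022.
Since α = 1 + [I]/Ki, [I]/Ki = 2.022 − 1 = 1.022 and Ki = 3.30/1.022 = 3.23 µM.

3.23 µM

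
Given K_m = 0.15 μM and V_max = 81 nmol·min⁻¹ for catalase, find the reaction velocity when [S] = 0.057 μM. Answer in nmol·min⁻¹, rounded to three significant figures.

22.3 nmol·min⁻¹

[S]/(Km+[S]) = 0.057/0.2070 = 0.2754, the fractional saturation.
v = 0.2754 × Vmax = 0.2754 × 81 = 22.3 nmol·min⁻¹.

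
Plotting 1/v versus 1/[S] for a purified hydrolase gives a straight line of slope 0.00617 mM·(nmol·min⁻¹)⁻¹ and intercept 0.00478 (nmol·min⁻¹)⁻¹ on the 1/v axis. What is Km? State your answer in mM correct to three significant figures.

y-intercept = 1/Vmax ⇒ Vmax = 209 nmol·min⁻¹; slope = Km/Vmax ⇒ Km = slope × Vmax.
Km = 0.00617 × 209 = 1.29 mM.

1.29 mM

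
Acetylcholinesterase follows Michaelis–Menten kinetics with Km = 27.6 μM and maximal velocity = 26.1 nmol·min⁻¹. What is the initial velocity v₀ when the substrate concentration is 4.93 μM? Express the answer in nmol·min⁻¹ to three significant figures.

3.96 nmol·min⁻¹

v = Vmax·[S]/(Km + [S]) = 26.1 × 4.93 / (27.6 + 4.93)
  = 128.7 / 32.53 = 3.96 nmol·min⁻¹.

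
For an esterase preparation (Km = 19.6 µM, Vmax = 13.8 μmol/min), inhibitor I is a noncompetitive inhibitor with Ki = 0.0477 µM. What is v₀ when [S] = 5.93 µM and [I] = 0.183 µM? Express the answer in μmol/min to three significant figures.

With α = 1 + [I]/Ki = 1 + 0.183/0.0477 = 4.836, the noncompetitive rate law is v = (Vmax/α)·[S] / (Km + [S]).
v = (13.8/4.836)×5.93 / (19.6 + 5.93) = 16.92/25.53 = 0.663 μmol/min.

0.663 μmol/min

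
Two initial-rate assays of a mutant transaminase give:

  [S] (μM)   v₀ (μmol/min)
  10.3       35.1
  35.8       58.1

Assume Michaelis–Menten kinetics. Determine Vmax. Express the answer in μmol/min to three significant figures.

In reciprocal form, 1/v = (Km/Vmax)·(1/[S]) + 1/Vmax. The two points give (1/[S], 1/v) = (0.09709, 0.02849) and (0.02793, 0.01721).
Slope = (0.02849 − 0.01721)/(0.09709 − 0.02793) = 0.1631; intercept = 0.02849 − 0.1631×0.09709 = 0.01266.
Vmax = 1/intercept = 79.0 μmol/min; Km = slope × Vmax = 0.1631 × 79.0 = 12.9 μM.

79.0 μmol/min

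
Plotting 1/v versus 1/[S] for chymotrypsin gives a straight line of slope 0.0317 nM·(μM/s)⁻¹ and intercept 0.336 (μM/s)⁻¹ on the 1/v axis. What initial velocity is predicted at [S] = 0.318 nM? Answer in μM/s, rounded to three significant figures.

The y-intercept is 1/Vmax, so Vmax = 1/0.336 = 2.98 μM/s.
The slope is Km/Vmax, so Km = 0.0317 × 2.98 = 0.0943 nM.
Then v = 2.98 × 0.318/(0.0943 + 0.318) = 2.30 μM/s.

2.30 μM/s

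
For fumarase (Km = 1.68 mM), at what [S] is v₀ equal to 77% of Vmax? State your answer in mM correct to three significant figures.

5.62 mM

v/Vmax = [S]/(Km+[S]) = 0.77, so [S] = Km·0.77/(1 − 0.77) = 1.68 × 3.348.
[S] = 5.62 mM.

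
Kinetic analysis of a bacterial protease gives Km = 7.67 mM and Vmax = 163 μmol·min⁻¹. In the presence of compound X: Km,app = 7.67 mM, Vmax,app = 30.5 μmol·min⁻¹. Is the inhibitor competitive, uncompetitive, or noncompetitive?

noncompetitive

Vmax decreases (163 → 30.5 μmol·min⁻¹) while Km is unchanged — pure noncompetitive inhibition.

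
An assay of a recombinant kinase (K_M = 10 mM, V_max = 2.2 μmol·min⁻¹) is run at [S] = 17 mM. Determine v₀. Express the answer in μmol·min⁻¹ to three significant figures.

v = Vmax·[S]/(Km + [S]) = 2.2 × 17 / (10 + 17)
  = 37.40 / 27.00 = 1.39 μmol·min⁻¹.

1.39 μmol·min⁻¹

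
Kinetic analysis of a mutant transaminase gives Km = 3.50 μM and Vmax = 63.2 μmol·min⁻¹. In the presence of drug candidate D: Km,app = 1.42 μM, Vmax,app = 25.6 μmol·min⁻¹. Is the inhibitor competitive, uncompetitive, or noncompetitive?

uncompetitive

Both Km and Vmax decrease by the same factor (~2.47-fold) — characteristic of uncompetitive inhibition.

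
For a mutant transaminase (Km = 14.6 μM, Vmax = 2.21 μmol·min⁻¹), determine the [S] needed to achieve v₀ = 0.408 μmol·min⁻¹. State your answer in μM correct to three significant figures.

3.31 μM

Rearranging v = Vmax[S]/(Km+[S]) gives [S] = Km·v/(Vmax − v).
[S] = 14.6 × 0.408 / (2.21 − 0.408) = 5.957/1.802 = 3.31 μM.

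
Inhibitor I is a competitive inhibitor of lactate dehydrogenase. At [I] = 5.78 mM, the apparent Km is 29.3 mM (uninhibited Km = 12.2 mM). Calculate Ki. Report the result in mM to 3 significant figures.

4.12 mM

Competitive: Km,app = α·Km with α = 1 + [I]/Ki.
α = Km,app/Km = 29.3/12.2 = 2.402.
Ki = [I]/(α − 1) = 5.78/1.402 = 4.12 mM.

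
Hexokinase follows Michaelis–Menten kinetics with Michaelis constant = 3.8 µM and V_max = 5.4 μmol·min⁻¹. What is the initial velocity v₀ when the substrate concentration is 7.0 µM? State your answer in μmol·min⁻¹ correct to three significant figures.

3.50 μmol·min⁻¹

v = Vmax·[S]/(Km + [S]) = 5.4 × 7.0 / (3.8 + 7.0)
  = 37.80 / 10.80 = 3.50 μmol·min⁻¹.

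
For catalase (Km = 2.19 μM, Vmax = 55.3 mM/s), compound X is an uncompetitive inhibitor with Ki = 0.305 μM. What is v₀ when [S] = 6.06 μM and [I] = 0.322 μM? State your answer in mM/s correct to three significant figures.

22.9 mM/s

α = 1 + [I]/Ki = 1 + 0.322/0.305 = 2.056.
For an uncompetitive inhibitor, both parameters are divided by α, giving Vmax/α and Km/α: Km,app = 1.07 μM, Vmax,app = 26.9 mM/s.
v = Vmax,app·[S]/(Km,app + [S]) = 26.9 × 6.06/(1.07 + 6.06) = 22.9 mM/s.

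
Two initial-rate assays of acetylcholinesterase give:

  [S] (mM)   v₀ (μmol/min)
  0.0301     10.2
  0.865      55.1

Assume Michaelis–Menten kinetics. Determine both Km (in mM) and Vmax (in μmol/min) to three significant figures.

In reciprocal form, 1/v = (Km/Vmax)·(1/[S]) + 1/Vmax. The two points give (1/[S], 1/v) = (33.22, 0.09804) and (1.156, 0.01815).
Slope = (0.09804 − 0.01815)/(33.22 − 1.156) = 0.002491; intercept = 0.09804 − 0.002491×33.22 = 0.01527.
Vmax = 1/intercept = 65.5 μmol/min; Km = slope × Vmax = 0.002491 × 65.5 = 0.163 mM.

Km = 0.163 mM; Vmax = 65.5 μmol/min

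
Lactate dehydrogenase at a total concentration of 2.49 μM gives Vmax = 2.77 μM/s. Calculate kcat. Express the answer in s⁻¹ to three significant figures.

kcat = Vmax/[E]total = 2.77 μM/s / 2.49 μM = 1.11 s⁻¹.

1.11 s⁻¹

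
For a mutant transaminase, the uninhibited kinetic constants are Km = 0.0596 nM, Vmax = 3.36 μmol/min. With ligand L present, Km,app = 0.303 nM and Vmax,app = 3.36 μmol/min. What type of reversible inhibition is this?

Km increases (0.0596 → 0.303 nM) while Vmax is unchanged — the hallmark of competitive inhibition.

competitive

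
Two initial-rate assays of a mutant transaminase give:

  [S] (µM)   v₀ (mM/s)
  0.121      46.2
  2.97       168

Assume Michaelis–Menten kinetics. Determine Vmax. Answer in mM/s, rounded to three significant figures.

189 mM/s

From v = Vmax[S]/(Km+[S]), each point gives Vmax = v(Km+[S])/[S].
Equating: 46.2(Km+0.121)/0.121 = 168(Km+2.97)/2.97.
381.8·Km + 46.2 = 56.57·Km + 168, so (381.8 − 56.57)·Km = 168 − 46.2.
Km = 121.8/325.3 = 0.374 µM; then Vmax = 46.2(0.374+0.121)/0.121 = 189 mM/s.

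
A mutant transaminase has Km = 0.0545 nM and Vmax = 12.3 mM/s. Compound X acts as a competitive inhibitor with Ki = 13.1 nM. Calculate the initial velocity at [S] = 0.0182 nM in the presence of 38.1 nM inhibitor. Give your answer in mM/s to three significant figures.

0.968 mM/s

α = 1 + [I]/Ki = 1 + 38.1/13.1 = 3.908.
For a competitive inhibitor, Vmax is unchanged and the apparent Km becomes α·Km: Km,app = 0.213 nM, Vmax,app = 12.3 mM/s.
v = Vmax,app·[S]/(Km,app + [S]) = 12.3 × 0.0182/(0.213 + 0.0182) = 0.968 mM/s.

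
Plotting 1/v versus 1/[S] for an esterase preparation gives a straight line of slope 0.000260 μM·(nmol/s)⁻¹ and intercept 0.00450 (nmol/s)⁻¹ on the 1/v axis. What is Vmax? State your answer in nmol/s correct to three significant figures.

222 nmol/s

The y-intercept of a Lineweaver–Burk plot equals 1/Vmax, so Vmax = 1/0.00450 = 222 nmol/s.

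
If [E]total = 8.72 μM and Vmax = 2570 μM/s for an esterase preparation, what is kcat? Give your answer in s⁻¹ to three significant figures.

kcat = Vmax/[E]total = 2570 μM/s / 8.72 μM = 295 s⁻¹.

295 s⁻¹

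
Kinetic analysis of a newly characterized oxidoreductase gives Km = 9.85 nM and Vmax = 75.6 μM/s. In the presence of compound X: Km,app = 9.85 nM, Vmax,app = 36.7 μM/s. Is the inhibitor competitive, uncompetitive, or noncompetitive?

noncompetitive

Vmax decreases (75.6 → 36.7 μM/s) while Km is unchanged — pure noncompetitive inhibition.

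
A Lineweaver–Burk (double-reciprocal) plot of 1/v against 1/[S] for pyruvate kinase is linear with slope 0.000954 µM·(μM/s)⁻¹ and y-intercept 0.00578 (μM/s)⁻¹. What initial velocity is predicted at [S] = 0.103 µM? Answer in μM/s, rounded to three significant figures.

The y-intercept is 1/Vmax, so Vmax = 1/0.00578 = 173 μM/s.
The slope is Km/Vmax, so Km = 0.000954 × 173 = 0.165 µM.
Then v = 173 × 0.103/(0.165 + 0.103) = 66.5 μM/s.

66.5 μM/s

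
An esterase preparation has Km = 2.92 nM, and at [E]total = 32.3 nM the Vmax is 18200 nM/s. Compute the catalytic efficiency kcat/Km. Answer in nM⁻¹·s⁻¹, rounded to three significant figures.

kcat = Vmax/[E]total = 18200/32.3 = 563 s⁻¹.
kcat/Km = 563/2.92 = 193 nM⁻¹·s⁻¹.

193 nM⁻¹·s⁻¹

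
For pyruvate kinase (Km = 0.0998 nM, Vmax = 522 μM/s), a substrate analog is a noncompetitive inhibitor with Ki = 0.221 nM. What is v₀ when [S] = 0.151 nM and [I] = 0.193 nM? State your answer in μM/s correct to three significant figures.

α = 1 + [I]/Ki = 1 + 0.193/0.221 = 1.873.
For a noncompetitive inhibitor, Vmax is reduced to Vmax/α while Km is unchanged: Km,app = 0.0998 nM, Vmax,app = 279 μM/s.
v = Vmax,app·[S]/(Km,app + [S]) = 279 × 0.151/(0.0998 + 0.151) = 168 μM/s.

168 μM/s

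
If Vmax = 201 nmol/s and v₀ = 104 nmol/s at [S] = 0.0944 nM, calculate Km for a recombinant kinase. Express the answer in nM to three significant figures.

From v = Vmax[S]/(Km+[S]), Km = [S](Vmax − v)/v.
Km = 0.0944 × (201 − 104) / 104 = 9.157/104 = 0.0880 nM.

0.0880 nM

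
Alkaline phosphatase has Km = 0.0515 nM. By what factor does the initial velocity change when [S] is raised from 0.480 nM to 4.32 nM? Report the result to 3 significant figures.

Since Vmax cancels, v₂/v₁ = [S]₂(Km+[S]₁) / [S]₁(Km+[S]₂).
= 4.32×(0.0515+0.480) / (0.480×(0.0515+4.32)) = 2.296/2.098 = 1.09.

1.09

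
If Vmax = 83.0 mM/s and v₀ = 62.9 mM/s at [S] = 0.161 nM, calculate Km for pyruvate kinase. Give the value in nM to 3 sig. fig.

From v = Vmax[S]/(Km+[S]), Km = [S](Vmax − v)/v.
Km = 0.161 × (83.0 − 62.9) / 62.9 = 3.236/62.9 = 0.0514 nM.

0.0514 nM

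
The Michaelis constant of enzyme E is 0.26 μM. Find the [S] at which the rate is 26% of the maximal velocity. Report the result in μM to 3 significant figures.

v/Vmax = [S]/(Km+[S]) = 0.26, so [S] = Km·0.26/(1 − 0.26) = 0.26 × 0.3514.
[S] = 0.0914 μM.

0.0914 μM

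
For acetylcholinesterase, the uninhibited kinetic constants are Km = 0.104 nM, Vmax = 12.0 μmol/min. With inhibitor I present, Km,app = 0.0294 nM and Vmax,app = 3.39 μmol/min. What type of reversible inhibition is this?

Both Km and Vmax decrease by the same factor (~3.54-fold) — characteristic of uncompetitive inhibition.

uncompetitive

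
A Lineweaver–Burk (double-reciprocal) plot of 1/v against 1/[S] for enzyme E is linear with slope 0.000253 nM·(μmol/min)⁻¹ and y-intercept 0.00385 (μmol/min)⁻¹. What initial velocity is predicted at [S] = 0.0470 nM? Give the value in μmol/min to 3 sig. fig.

The y-intercept is 1/Vmax, so Vmax = 1/0.00385 = 260 μmol/min.
The slope is Km/Vmax, so Km = 0.000253 × 260 = 0.0657 nM.
Then v = 260 × 0.0470/(0.0657 + 0.0470) = 108 μmol/min.

108 μmol/min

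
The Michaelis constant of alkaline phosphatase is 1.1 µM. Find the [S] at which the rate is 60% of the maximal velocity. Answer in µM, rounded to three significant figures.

v/Vmax = [S]/(Km+[S]) = 0.6, so [S] = Km·0.6/(1 − 0.6) = 1.1 × 1.500.
[S] = 1.65 µM.

1.65 µM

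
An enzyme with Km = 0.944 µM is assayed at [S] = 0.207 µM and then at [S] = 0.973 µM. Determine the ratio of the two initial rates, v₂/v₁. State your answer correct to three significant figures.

The fractional saturations are [S]/(Km+[S]) = 0.207/1.151 = 0.1798 and 0.973/1.917 = 0.5076.
v₂/v₁ is just their ratio: 0.5076/0.1798 = 2.82.

2.82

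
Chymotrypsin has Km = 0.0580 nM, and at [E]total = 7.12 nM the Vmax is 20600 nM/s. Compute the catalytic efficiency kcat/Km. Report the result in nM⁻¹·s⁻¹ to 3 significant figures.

49900 nM⁻¹·s⁻¹

kcat = Vmax/[E]total = 20600/7.12 = 2890 s⁻¹.
kcat/Km = 2890/0.0580 = 49900 nM⁻¹·s⁻¹.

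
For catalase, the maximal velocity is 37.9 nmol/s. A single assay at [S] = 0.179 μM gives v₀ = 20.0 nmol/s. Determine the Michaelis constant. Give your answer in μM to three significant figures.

0.160 μM

From v = Vmax[S]/(Km+[S]), Km = [S](Vmax − v)/v.
Km = 0.179 × (37.9 − 20.0) / 20.0 = 3.204/20.0 = 0.160 μM.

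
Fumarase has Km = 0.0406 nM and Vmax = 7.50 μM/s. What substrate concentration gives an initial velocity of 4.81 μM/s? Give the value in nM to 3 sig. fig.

The required fractional saturation is v/Vmax = 4.81/7.50 = 0.6413.
Then [S]/(Km+[S]) = 0.6413 ⇒ [S] = 0.0406 × 0.6413/(1 − 0.6413) = 0.0726 nM.

0.0726 nM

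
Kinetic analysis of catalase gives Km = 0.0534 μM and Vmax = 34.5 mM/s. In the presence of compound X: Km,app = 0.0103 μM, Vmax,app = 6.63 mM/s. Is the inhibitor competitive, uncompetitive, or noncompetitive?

Both Km and Vmax decrease by the same factor (~5.20-fold) — characteristic of uncompetitive inhibition.

uncompetitive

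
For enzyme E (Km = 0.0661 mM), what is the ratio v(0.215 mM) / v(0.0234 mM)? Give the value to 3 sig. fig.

2.93

Since Vmax cancels, v₂/v₁ = [S]₂(Km+[S]₁) / [S]₁(Km+[S]₂).
= 0.215×(0.0661+0.0234) / (0.0234×(0.0661+0.215)) = 0.01924/0.006578 = 2.93.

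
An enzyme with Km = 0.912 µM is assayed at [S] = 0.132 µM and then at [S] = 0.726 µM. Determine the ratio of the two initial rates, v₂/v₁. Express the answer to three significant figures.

3.51

The fractional saturations are [S]/(Km+[S]) = 0.132/1.044 = 0.1264 and 0.726/1.638 = 0.4432.
v₂/v₁ is just their ratio: 0.4432/0.1264 = 3.51.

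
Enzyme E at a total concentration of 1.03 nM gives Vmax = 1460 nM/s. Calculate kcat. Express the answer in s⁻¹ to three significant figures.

1420 s⁻¹

kcat = Vmax/[E]total = 1460 nM/s / 1.03 nM = 1420 s⁻¹.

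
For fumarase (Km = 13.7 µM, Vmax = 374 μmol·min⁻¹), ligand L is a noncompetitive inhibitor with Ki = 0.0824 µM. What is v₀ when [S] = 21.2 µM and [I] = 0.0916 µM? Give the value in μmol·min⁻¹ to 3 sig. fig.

With α = 1 + [I]/Ki = 1 + 0.0916/0.0824 = 2.112, the noncompetitive rate law is v = (Vmax/α)·[S] / (Km + [S]).
v = (374/2.112)×21.2 / (13.7 + 21.2) = 3755/34.90 = 108 μmol·min⁻¹.

108 μmol·min⁻¹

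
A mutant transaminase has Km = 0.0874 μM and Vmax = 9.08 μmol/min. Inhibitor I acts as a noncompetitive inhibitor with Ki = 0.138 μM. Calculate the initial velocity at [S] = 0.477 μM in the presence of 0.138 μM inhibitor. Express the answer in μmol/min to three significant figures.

With α = 1 + [I]/Ki = 1 + 0.138/0.138 = 2.000, the noncompetitive rate law is v = (Vmax/α)·[S] / (Km + [S]).
v = (9.08/2.000)×0.477 / (0.0874 + 0.477) = 2.166/0.5644 = 3.84 μmol/min.

3.84 μmol/min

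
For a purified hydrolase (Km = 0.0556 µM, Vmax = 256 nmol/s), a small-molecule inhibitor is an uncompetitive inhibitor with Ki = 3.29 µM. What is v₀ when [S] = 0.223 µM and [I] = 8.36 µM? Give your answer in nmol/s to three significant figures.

α = 1 + [I]/Ki = 1 + 8.36/3.29 = 3.541.
For an uncompetitive inhibitor, both parameters are divided by α, giving Vmax/α and Km/α: Km,app = 0.0157 µM, Vmax,app = 72.3 nmol/s.
v = Vmax,app·[S]/(Km,app + [S]) = 72.3 × 0.223/(0.0157 + 0.223) = 67.5 nmol/s.

67.5 nmol/s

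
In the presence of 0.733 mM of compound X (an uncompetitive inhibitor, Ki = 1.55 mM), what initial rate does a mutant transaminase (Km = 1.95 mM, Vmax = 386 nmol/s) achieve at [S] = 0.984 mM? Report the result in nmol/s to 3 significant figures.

α = 1 + [I]/Ki = 1 + 0.733/1.55 = 1.473.
For an uncompetitive inhibitor, both parameters are divided by α, giving Vmax/α and Km/α: Km,app = 1.32 mM, Vmax,app = 262 nmol/s.
v = Vmax,app·[S]/(Km,app + [S]) = 262 × 0.984/(1.32 + 0.984) = 112 nmol/s.

112 nmol/s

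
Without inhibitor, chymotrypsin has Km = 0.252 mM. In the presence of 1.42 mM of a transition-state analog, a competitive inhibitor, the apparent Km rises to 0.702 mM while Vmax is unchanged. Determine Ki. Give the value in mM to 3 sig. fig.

Competitive: Km,app = α·Km with α = 1 + [I]/Ki.
α = Km,app/Km = 0.702/0.252 = 2.786.
Since α = 1 + [I]/Ki, [I]/Ki = 2.786 − 1 = 1.786 and Ki = 1.42/1.786 = 0.795 mM.

0.795 mM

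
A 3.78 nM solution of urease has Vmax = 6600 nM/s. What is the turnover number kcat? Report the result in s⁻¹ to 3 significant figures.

kcat = Vmax/[E]total = 6600 nM/s / 3.78 nM = 1750 s⁻¹.

1750 s⁻¹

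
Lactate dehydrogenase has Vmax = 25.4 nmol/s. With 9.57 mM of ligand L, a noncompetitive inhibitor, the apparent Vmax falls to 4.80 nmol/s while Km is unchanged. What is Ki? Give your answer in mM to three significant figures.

2.23 mM

Noncompetitive: Vmax,app = Vmax/α with α = 1 + [I]/Ki.
α = Vmax/Vmax,app = 25.4/4.80 = 5.292.
Since α = 1 + [I]/Ki, [I]/Ki = 5.292 − 1 = 4.292 and Ki = 9.57/4.292 = 2.23 mM.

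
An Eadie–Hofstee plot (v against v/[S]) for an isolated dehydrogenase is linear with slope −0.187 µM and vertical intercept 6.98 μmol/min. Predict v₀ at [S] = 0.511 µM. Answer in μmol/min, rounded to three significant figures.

5.11 μmol/min

In the Eadie–Hofstee form v = Vmax − Km·(v/[S]), the slope is −Km and the intercept is Vmax, so Km = 0.187 µM and Vmax = 6.98 μmol/min.
v = 6.98 × 0.511/(0.187 + 0.511) = 5.11 μmol/min.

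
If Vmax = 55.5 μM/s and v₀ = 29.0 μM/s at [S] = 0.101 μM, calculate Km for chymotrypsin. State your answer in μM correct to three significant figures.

0.0923 μM

v/Vmax = 29.0/55.5 = 0.5225 = [S]/(Km+[S]).
So Km + [S] = [S]/0.5225 = 0.1933 μM, giving Km = 0.1933 − 0.101 = 0.0923 μM.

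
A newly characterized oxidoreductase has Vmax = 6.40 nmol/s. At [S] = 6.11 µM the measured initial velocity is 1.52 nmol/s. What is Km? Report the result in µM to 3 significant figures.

19.6 µM

From v = Vmax[S]/(Km+[S]), Km = [S](Vmax − v)/v.
Km = 6.11 × (6.40 − 1.52) / 1.52 = 29.82/1.52 = 19.6 µM.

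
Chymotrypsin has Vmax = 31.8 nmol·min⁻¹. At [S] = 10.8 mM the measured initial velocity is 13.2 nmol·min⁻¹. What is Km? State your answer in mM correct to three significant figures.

15.2 mM

From v = Vmax[S]/(Km+[S]), Km = [S](Vmax − v)/v.
Km = 10.8 × (31.8 − 13.2) / 13.2 = 200.9/13.2 = 15.2 mM.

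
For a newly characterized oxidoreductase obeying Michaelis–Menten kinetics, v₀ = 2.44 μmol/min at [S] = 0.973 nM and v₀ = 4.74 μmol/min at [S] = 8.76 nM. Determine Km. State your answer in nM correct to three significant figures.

1.17 nM

From v = Vmax[S]/(Km+[S]), each point gives Vmax = v(Km+[S])/[S].
Equating: 2.44(Km+0.973)/0.973 = 4.74(Km+8.76)/8.76.
2.508·Km + 2.44 = 0.5411·Km + 4.74, so (2.508 − 0.5411)·Km = 4.74 − 2.44.
Km = 2.300/1.967 = 1.17 nM; then Vmax = 2.44(1.17+0.973)/0.973 = 5.37 μmol/min.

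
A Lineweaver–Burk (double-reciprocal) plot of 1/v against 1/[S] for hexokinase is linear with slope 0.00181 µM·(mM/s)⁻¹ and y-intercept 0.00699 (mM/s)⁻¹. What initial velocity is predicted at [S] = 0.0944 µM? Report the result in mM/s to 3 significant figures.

The y-intercept is 1/Vmax, so Vmax = 1/0.00699 = 143 mM/s.
The slope is Km/Vmax, so Km = 0.00181 × 143 = 0.259 µM.
Then v = 143 × 0.0944/(0.259 + 0.0944) = 38.2 mM/s.

38.2 mM/s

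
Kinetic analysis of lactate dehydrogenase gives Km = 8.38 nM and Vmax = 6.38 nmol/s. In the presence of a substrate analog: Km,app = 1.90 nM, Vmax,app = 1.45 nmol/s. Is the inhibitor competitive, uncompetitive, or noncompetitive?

Both Km and Vmax decrease by the same factor (~4.40-fold) — characteristic of uncompetitive inhibition.

uncompetitive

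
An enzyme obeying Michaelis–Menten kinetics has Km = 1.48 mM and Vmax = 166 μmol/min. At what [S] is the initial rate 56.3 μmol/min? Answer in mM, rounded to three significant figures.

0.760 mM

Rearranging v = Vmax[S]/(Km+[S]) gives [S] = Km·v/(Vmax − v).
[S] = 1.48 × 56.3 / (166 − 56.3) = 83.32/109.7 = 0.760 mM.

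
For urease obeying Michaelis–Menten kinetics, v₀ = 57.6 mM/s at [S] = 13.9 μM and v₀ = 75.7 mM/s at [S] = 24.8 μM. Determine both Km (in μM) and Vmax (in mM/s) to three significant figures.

Km = 16.6 μM; Vmax = 126 mM/s

In reciprocal form, 1/v = (Km/Vmax)·(1/[S]) + 1/Vmax. The two points give (1/[S], 1/v) = (0.07194, 0.01736) and (0.04032, 0.01321).
Slope = (0.01736 − 0.01321)/(0.07194 − 0.04032) = 0.1313; intercept = 0.01736 − 0.1313×0.07194 = 0.007916.
Vmax = 1/intercept = 126 mM/s; Km = slope × Vmax = 0.1313 × 126 = 16.6 μM.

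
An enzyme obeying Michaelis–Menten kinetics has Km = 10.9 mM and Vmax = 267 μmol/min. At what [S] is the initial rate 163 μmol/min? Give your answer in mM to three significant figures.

Rearranging v = Vmax[S]/(Km+[S]) gives [S] = Km·v/(Vmax − v).
[S] = 10.9 × 163 / (267 − 163) = 1777/104.0 = 17.1 mM.

17.1 mM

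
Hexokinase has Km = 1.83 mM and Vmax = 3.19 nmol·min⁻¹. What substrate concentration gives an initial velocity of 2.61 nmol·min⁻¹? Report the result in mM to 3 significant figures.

Rearranging v = Vmax[S]/(Km+[S]) gives [S] = Km·v/(Vmax − v).
[S] = 1.83 × 2.61 / (3.19 − 2.61) = 4.776/0.5800 = 8.24 mM.

8.24 mM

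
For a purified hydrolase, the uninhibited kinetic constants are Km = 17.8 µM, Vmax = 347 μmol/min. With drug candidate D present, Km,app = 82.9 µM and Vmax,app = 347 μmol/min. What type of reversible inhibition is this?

Km increases (17.8 → 82.9 µM) while Vmax is unchanged — the hallmark of competitive inhibition.

competitive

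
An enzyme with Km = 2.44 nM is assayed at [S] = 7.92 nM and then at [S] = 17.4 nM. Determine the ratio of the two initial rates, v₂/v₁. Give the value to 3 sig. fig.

1.15

Since Vmax cancels, v₂/v₁ = [S]₂(Km+[S]₁) / [S]₁(Km+[S]₂).
= 17.4×(2.44+7.92) / (7.92×(2.44+17.4)) = 180.3/157.1 = 1.15.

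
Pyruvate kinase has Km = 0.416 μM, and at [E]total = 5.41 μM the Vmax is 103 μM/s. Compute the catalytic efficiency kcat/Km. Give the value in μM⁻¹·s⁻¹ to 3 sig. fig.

45.8 μM⁻¹·s⁻¹

kcat = Vmax/[E]total = 103/5.41 = 19.0 s⁻¹.
kcat/Km = 19.0/0.416 = 45.8 μM⁻¹·s⁻¹.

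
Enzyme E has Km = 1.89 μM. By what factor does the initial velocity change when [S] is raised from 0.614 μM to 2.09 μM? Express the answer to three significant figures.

The fractional saturations are [S]/(Km+[S]) = 0.614/2.504 = 0.2452 and 2.09/3.980 = 0.5251.
v₂/v₁ is just their ratio: 0.5251/0.2452 = 2.14.

2.14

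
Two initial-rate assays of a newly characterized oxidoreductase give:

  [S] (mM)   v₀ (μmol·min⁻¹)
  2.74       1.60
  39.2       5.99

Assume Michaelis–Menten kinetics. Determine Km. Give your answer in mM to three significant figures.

From v = Vmax[S]/(Km+[S]), each point gives Vmax = v(Km+[S])/[S].
Equating: 1.60(Km+2.74)/2.74 = 5.99(Km+39.2)/39.2.
0.5839·Km + 1.60 = 0.1528·Km + 5.99, so (0.5839 − 0.1528)·Km = 5.99 − 1.60.
Km = 4.390/0.4311 = 10.2 mM; then Vmax = 1.60(10.2+2.74)/2.74 = 7.55 μmol·min⁻¹.

10.2 mM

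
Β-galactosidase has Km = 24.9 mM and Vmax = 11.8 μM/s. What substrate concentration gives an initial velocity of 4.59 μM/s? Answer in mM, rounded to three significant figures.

Rearranging v = Vmax[S]/(Km+[S]) gives [S] = Km·v/(Vmax − v).
[S] = 24.9 × 4.59 / (11.8 − 4.59) = 114.3/7.210 = 15.9 mM.

15.9 mM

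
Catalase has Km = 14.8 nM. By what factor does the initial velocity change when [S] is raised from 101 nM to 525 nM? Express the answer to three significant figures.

1.12

The fractional saturations are [S]/(Km+[S]) = 101/115.8 = 0.8722 and 525/539.8 = 0.9726.
v₂/v₁ is just their ratio: 0.9726/0.8722 = 1.12.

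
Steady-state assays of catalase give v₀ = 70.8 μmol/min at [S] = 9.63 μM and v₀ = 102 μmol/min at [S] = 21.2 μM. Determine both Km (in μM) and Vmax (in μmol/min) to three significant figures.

From v = Vmax[S]/(Km+[S]), each point gives Vmax = v(Km+[S])/[S].
Equating: 70.8(Km+9.63)/9.63 = 102(Km+21.2)/21.2.
7.352·Km + 70.8 = 4.811·Km + 102, so (7.352 − 4.811)·Km = 102 − 70.8.
Km = 31.20/2.541 = 12.3 μM; then Vmax = 70.8(12.3+9.63)/9.63 = 161 μmol/min.

Km = 12.3 μM; Vmax = 161 μmol/min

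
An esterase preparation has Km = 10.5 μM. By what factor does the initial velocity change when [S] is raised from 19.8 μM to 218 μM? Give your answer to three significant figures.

The fractional saturations are [S]/(Km+[S]) = 19.8/30.30 = 0.6535 and 218/228.5 = 0.9540.
v₂/v₁ is just their ratio: 0.9540/0.6535 = 1.46.

1.46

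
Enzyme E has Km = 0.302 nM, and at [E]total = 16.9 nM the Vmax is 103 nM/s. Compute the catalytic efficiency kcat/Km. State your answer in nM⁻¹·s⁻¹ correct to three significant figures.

20.2 nM⁻¹·s⁻¹

kcat = Vmax/[E]total = 103/16.9 = 6.09 s⁻¹.
kcat/Km = 6.09/0.302 = 20.2 nM⁻¹·s⁻¹.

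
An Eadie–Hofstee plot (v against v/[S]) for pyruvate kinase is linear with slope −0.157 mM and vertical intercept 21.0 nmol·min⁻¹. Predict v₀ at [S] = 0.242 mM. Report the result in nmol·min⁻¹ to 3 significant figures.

12.7 nmol·min⁻¹

In the Eadie–Hofstee form v = Vmax − Km·(v/[S]), the slope is −Km and the intercept is Vmax, so Km = 0.157 mM and Vmax = 21.0 nmol·min⁻¹.
v = 21.0 × 0.242/(0.157 + 0.242) = 12.7 nmol·min⁻¹.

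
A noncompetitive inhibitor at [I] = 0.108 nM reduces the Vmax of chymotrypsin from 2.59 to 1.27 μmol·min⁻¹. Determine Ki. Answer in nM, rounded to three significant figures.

Noncompetitive: Vmax,app = Vmax/α with α = 1 + [I]/Ki.
α = Vmax/Vmax,app = 2.59/1.27 = 2.039.
Since α = 1 + [I]/Ki, [I]/Ki = 2.039 − 1 = 1.039 and Ki = 0.108/1.039 = 0.104 nM.

0.104 nM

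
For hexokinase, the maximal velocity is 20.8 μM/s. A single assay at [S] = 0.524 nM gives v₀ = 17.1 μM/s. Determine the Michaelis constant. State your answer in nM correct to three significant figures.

v/Vmax = 17.1/20.8 = 0.8221 = [S]/(Km+[S]).
So Km + [S] = [S]/0.8221 = 0.6374 nM, giving Km = 0.6374 − 0.524 = 0.113 nM.

0.113 nM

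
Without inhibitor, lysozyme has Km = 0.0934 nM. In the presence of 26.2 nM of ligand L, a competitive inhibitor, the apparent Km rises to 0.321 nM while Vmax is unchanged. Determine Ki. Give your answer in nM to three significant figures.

10.8 nM

Competitive: Km,app = α·Km with α = 1 + [I]/Ki.
α = Km,app/Km = 0.321/0.0934 = 3.437.
Since α = 1 + [I]/Ki, [I]/Ki = 3.437 − 1 = 2.437 and Ki = 26.2/2.437 = 10.8 nM.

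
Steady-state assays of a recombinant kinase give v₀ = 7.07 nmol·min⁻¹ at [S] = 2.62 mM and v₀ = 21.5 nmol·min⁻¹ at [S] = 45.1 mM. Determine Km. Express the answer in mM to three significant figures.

From v = Vmax[S]/(Km+[S]), each point gives Vmax = v(Km+[S])/[S].
Equating: 7.07(Km+2.62)/2.62 = 21.5(Km+45.1)/45.1.
2.698·Km + 7.07 = 0.4767·Km + 21.5, so (2.698 − 0.4767)·Km = 21.5 − 7.07.
Km = 14.43/2.222 = 6.49 mM; then Vmax = 7.07(6.49+2.62)/2.62 = 24.6 nmol·min⁻¹.

6.49 mM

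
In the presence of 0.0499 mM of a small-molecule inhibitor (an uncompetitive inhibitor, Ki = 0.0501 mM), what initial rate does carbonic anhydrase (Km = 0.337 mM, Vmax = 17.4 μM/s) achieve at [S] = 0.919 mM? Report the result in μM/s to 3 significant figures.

7.36 μM/s

With α = 1 + [I]/Ki = 1 + 0.0499/0.0501 = 1.996, the uncompetitive rate law is v = (Vmax/α)·[S] / (Km/α + [S]).
v = (17.4/1.996)×0.919 / (0.337/1.996 + 0.919) = 8.011/1.088 = 7.36 μM/s.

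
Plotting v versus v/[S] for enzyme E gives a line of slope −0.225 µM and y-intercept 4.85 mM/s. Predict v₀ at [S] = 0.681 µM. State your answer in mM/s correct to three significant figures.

3.65 mM/s

In the Eadie–Hofstee form v = Vmax − Km·(v/[S]), the slope is −Km and the intercept is Vmax, so Km = 0.225 µM and Vmax = 4.85 mM/s.
v = 4.85 × 0.681/(0.225 + 0.681) = 3.65 mM/s.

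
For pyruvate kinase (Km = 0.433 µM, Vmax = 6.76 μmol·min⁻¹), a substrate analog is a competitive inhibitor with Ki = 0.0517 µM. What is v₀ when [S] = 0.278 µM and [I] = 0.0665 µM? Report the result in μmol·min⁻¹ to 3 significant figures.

α = 1 + [I]/Ki = 1 + 0.0665/0.0517 = 2.286.
For a competitive inhibitor, Vmax is unchanged and the apparent Km becomes α·Km: Km,app = 0.990 µM, Vmax,app = 6.76 μmol·min⁻¹.
v = Vmax,app·[S]/(Km,app + [S]) = 6.76 × 0.278/(0.990 + 0.278) = 1.48 μmol·min⁻¹.

1.48 μmol·min⁻¹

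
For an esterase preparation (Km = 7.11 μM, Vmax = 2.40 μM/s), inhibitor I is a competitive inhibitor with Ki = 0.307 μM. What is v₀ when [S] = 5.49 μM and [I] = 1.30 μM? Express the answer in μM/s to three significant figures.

0.309 μM/s

With α = 1 + [I]/Ki = 1 + 1.30/0.307 = 5.235, the competitive rate law is v = Vmax[S] / (αKm + [S]).
v = 2.40×5.49 / (5.235×7.11 + 5.49) = 13.18/42.71 = 0.309 μM/s.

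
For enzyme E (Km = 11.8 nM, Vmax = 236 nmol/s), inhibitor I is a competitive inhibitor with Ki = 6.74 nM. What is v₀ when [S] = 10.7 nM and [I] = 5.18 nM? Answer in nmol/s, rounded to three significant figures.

80.0 nmol/s

α = 1 + [I]/Ki = 1 + 5.18/6.74 = 1.769.
For a competitive inhibitor, Vmax is unchanged and the apparent Km becomes α·Km: Km,app = 20.9 nM, Vmax,app = 236 nmol/s.
v = Vmax,app·[S]/(Km,app + [S]) = 236 × 10.7/(20.9 + 10.7) = 80.0 nmol/s.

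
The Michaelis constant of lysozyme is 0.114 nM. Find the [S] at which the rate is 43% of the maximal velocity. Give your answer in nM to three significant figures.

0.0860 nM

v/Vmax = [S]/(Km+[S]) = 0.43, so [S] = Km·0.43/(1 − 0.43) = 0.114 × 0.7544.
[S] = 0.0860 nM.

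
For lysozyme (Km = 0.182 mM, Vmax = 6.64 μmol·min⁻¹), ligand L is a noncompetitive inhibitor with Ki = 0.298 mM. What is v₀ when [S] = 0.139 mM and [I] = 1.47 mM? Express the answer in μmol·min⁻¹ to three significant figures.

With α = 1 + [I]/Ki = 1 + 1.47/0.298 = 5.933, the noncompetitive rate law is v = (Vmax/α)·[S] / (Km + [S]).
v = (6.64/5.933)×0.139 / (0.182 + 0.139) = 0.1556/0.3210 = 0.485 μmol·min⁻¹.

0.485 μmol·min⁻¹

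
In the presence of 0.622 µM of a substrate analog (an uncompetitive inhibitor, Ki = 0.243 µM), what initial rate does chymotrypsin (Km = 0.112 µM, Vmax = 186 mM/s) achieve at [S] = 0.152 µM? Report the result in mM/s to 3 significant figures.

43.3 mM/s

α = 1 + [I]/Ki = 1 + 0.622/0.243 = 3.560.
For an uncompetitive inhibitor, both parameters are divided by α, giving Vmax/α and Km/α: Km,app = 0.0315 µM, Vmax,app = 52.3 mM/s.
v = Vmax,app·[S]/(Km,app + [S]) = 52.3 × 0.152/(0.0315 + 0.152) = 43.3 mM/s.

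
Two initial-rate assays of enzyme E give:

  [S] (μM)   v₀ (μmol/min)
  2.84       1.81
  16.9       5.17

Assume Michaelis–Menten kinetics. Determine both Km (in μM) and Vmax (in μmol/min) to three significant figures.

In reciprocal form, 1/v = (Km/Vmax)·(1/[S]) + 1/Vmax. The two points give (1/[S], 1/v) = (0.3521, 0.5525) and (0.05917, 0.1934).
Slope = (0.5525 − 0.1934)/(0.3521 − 0.05917) = 1.226; intercept = 0.5525 − 1.226×0.3521 = 0.1209.
Vmax = 1/intercept = 8.27 μmol/min; Km = slope × Vmax = 1.226 × 8.27 = 10.1 μM.

Km = 10.1 μM; Vmax = 8.27 μmol/min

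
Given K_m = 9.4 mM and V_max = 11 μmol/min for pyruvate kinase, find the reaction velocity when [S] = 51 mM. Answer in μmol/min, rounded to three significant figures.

v = Vmax·[S]/(Km + [S]) = 11 × 51 / (9.4 + 51)
  = 561.0 / 60.40 = 9.29 μmol/min.

9.29 μmol/min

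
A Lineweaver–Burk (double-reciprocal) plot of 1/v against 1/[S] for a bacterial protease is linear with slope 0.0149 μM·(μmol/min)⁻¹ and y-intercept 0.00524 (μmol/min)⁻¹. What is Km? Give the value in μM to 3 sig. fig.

y-intercept = 1/Vmax ⇒ Vmax = 191 μmol/min; slope = Km/Vmax ⇒ Km = slope × Vmax.
Km = 0.0149 × 191 = 2.84 μM.

2.84 μM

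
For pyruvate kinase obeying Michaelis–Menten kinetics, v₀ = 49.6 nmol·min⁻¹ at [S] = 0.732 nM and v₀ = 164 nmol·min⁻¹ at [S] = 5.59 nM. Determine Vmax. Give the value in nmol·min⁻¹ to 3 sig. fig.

In reciprocal form, 1/v = (Km/Vmax)·(1/[S]) + 1/Vmax. The two points give (1/[S], 1/v) = (1.366, 0.02016) and (0.1789, 0.006098).
Slope = (0.02016 − 0.006098)/(1.366 − 0.1789) = 0.01185; intercept = 0.02016 − 0.01185×1.366 = 0.003978.
Vmax = 1/intercept = 251 nmol·min⁻¹; Km = slope × Vmax = 0.01185 × 251 = 2.98 nM.

251 nmol·min⁻¹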